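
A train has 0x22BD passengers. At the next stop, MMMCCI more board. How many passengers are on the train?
Convert 0x22BD (hexadecimal) → 2×4096 + 2×256 + 11×16 + 13 = 8893 (decimal)
Convert MMMCCI (Roman numeral) → 1000 + 1000 + 1000 + 100 + 100 + 1 = 3201 (decimal)
Compute 8893 + 3201 = 12094
12094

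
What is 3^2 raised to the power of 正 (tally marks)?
Convert 3^2 (power) → 9 (decimal)
Convert 正 (tally marks) → 5 (decimal)
Compute 9 ^ 5 = 59049
59049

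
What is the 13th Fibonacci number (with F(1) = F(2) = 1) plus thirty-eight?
The 13th Fibonacci number (with F(1) = F(2) = 1): 1, 1, 2, 3, 5, 8, 13, 21, 34, 55, 89, 144, 233 → 233
Convert thirty-eight (English words) → 38 (decimal)
Compute 233 + 38 = 271
271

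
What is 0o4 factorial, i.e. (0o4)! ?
Convert 0o4 (octal) → 4 (decimal)
Compute 4! = 24
24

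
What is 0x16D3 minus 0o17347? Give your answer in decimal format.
Convert 0x16D3 (hexadecimal) → 1×4096 + 6×256 + 13×16 + 3 = 5843 (decimal)
Convert 0o17347 (octal) → 1×4096 + 7×512 + 3×64 + 4×8 + 7 = 7911 (decimal)
Compute 5843 - 7911 = -2068
-2068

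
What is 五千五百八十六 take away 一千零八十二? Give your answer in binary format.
Convert 五千五百八十六 (Chinese numeral) → 5×1000 + 5×100 + 8×10 + 6 = 5586 (decimal)
Convert 一千零八十二 (Chinese numeral) → 1×1000 + 8×10 + 2 = 1082 (decimal)
Compute 5586 - 1082 = 4504
Convert 4504 (decimal) → 4504 = 4096 + 256 + 128 + 16 + 8 → 0b1000110011000 (binary)
0b1000110011000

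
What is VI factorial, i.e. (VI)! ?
Convert VI (Roman numeral) → 5 + 1 = 6 (decimal)
Compute 6! = 720
720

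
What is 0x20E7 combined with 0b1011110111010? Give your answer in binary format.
Convert 0x20E7 (hexadecimal) → 2×4096 + 14×16 + 7 = 8423 (decimal)
Convert 0b1011110111010 (binary) → 4096 + 1024 + 512 + 256 + 128 + 32 + 16 + 8 + 2 = 6074 (decimal)
Compute 8423 + 6074 = 14497
Convert 14497 (decimal) → 14497 = 8192 + 4096 + 2048 + 128 + 32 + 1 → 0b11100010100001 (binary)
0b11100010100001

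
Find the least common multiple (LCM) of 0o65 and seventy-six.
Convert 0o65 (octal) → 6×8 + 5 = 53 (decimal)
Convert seventy-six (English words) → 76 (decimal)
Compute lcm(53, 76) = 4028
4028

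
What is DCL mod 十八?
Convert DCL (Roman numeral) → 500 + 100 + 50 = 650 (decimal)
Convert 十八 (Chinese numeral) → 1×10 + 8 = 18 (decimal)
Compute 650 mod 18 = 2
2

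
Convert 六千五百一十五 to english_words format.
Convert 六千五百一十五 (Chinese numeral) → 6×1000 + 5×100 + 1×10 + 5 = 6515 (decimal)
Convert 6515 (decimal) → 6515 = 6×1000 + 5×100 + 15 → six thousand five hundred fifteen (English words)
six thousand five hundred fifteen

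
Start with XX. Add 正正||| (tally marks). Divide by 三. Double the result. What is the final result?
Convert XX (Roman numeral) → 10 + 10 = 20 (decimal)
Start: 20
Convert 正正||| (tally marks) → 5 + 5 + 3 = 13 (decimal)
20 + 13 = 33
Convert 三 (Chinese numeral) → 3 (decimal)
33 ÷ 3 = 11
11 × 2 = 22
22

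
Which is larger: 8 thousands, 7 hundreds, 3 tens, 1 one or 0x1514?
Convert 8 thousands, 7 hundreds, 3 tens, 1 one (place-value notation) → 8×1000 + 7×100 + 3×10 + 1 = 8731 (decimal)
Convert 0x1514 (hexadecimal) → 1×4096 + 5×256 + 1×16 + 4 = 5396 (decimal)
Compare 8731 vs 5396: larger = 8731
8731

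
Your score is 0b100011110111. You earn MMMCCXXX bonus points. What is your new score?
Convert 0b100011110111 (binary) → 2048 + 128 + 64 + 32 + 16 + 4 + 2 + 1 = 2295 (decimal)
Convert MMMCCXXX (Roman numeral) → 1000 + 1000 + 1000 + 100 + 100 + 10 + 10 + 10 = 3230 (decimal)
Compute 2295 + 3230 = 5525
5525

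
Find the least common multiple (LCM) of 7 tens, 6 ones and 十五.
Convert 7 tens, 6 ones (place-value notation) → 7×10 + 6 = 76 (decimal)
Convert 十五 (Chinese numeral) → 1×10 + 5 = 15 (decimal)
Compute lcm(76, 15) = 1140
1140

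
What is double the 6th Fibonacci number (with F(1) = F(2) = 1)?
The 6th Fibonacci number (with F(1) = F(2) = 1): 1, 1, 2, 3, 5, 8 → 8
Compute 8 × 2 = 16
16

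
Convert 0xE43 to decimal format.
Convert 0xE43 (hexadecimal) → 14×256 + 4×16 + 3 = 3651 (decimal)
3651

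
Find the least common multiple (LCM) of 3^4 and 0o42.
Convert 3^4 (power) → 81 (decimal)
Convert 0o42 (octal) → 4×8 + 2 = 34 (decimal)
Compute lcm(81, 34) = 2754
2754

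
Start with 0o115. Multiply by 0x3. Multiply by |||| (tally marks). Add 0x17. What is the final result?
Convert 0o115 (octal) → 1×64 + 1×8 + 5 = 77 (decimal)
Start: 77
Convert 0x3 (hexadecimal) → 3 (decimal)
77 × 3 = 231
Convert |||| (tally marks) → 4 (decimal)
231 × 4 = 924
Convert 0x17 (hexadecimal) → 1×16 + 7 = 23 (decimal)
924 + 23 = 947
947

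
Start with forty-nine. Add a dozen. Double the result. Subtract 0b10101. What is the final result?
Convert forty-nine (English words) → 49 (decimal)
Start: 49
Convert a dozen (colloquial) → 12 (decimal)
49 + 12 = 61
61 × 2 = 122
Convert 0b10101 (binary) → 16 + 4 + 1 = 21 (decimal)
122 - 21 = 101
101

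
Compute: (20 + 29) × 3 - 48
Parentheses first: 20 + 29 = 49
Multiply: 49 × 3 = 147
Subtract: 147 - 48 = 99
99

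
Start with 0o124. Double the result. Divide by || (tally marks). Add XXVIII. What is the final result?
Convert 0o124 (octal) → 1×64 + 2×8 + 4 = 84 (decimal)
Start: 84
84 × 2 = 168
Convert || (tally marks) → 2 (decimal)
168 ÷ 2 = 84
Convert XXVIII (Roman numeral) → 10 + 10 + 5 + 1 + 1 + 1 = 28 (decimal)
84 + 28 = 112
112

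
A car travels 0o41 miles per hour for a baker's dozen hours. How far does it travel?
Convert 0o41 (octal) → 4×8 + 1 = 33 (decimal)
Convert a baker's dozen (colloquial) → 13 (decimal)
Compute 33 × 13 = 429
429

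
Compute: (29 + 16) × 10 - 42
Parentheses first: 29 + 16 = 45
Multiply: 45 × 10 = 450
Subtract: 450 - 42 = 408
408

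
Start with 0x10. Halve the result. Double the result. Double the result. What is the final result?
Convert 0x10 (hexadecimal) → 1×16 = 16 (decimal)
Start: 16
16 ÷ 2 = 8
8 × 2 = 16
16 × 2 = 32
32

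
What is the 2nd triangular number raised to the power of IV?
Convert the 2nd triangular number (triangular index) → 2×3/2 = 3 (decimal)
Convert IV (Roman numeral) → 4 (decimal)
Compute 3 ^ 4 = 81
81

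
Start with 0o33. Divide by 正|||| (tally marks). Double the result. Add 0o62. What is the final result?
Convert 0o33 (octal) → 3×8 + 3 = 27 (decimal)
Start: 27
Convert 正|||| (tally marks) → 5 + 4 = 9 (decimal)
27 ÷ 9 = 3
3 × 2 = 6
Convert 0o62 (octal) → 6×8 + 2 = 50 (decimal)
6 + 50 = 56
56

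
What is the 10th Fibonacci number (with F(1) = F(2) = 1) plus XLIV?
The 10th Fibonacci number (with F(1) = F(2) = 1): 1, 1, 2, 3, 5, 8, 13, 21, 34, 55 → 55
Convert XLIV (Roman numeral) → 40 + 4 = 44 (decimal)
Compute 55 + 44 = 99
99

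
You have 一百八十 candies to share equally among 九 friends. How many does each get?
Convert 一百八十 (Chinese numeral) → 1×100 + 8×10 = 180 (decimal)
Convert 九 (Chinese numeral) → 9 (decimal)
Compute 180 ÷ 9 = 20
20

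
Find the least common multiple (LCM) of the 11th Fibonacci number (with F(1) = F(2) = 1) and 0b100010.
Convert the 11th Fibonacci number (with F(1) = F(2) = 1) (Fibonacci index) → 1, 1, 2, 3, 5, 8, 13, 21, 34, 55, 89 → 89 (decimal)
Convert 0b100010 (binary) → 32 + 2 = 34 (decimal)
Compute lcm(89, 34) = 3026
3026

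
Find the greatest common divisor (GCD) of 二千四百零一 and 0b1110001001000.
Convert 二千四百零一 (Chinese numeral) → 2×1000 + 4×100 + 1 = 2401 (decimal)
Convert 0b1110001001000 (binary) → 4096 + 2048 + 1024 + 64 + 8 = 7240 (decimal)
Compute gcd(2401, 7240) = 1
1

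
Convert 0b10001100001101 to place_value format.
Convert 0b10001100001101 (binary) → 8192 + 512 + 256 + 8 + 4 + 1 = 8973 (decimal)
Convert 8973 (decimal) → 8973 = 8×1000 + 9×100 + 7×10 + 3 → 8 thousands, 9 hundreds, 7 tens, 3 ones (place-value notation)
8 thousands, 9 hundreds, 7 tens, 3 ones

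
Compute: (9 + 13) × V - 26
Convert V (Roman numeral) → 5 (decimal)
Expression in decimal: (9 + 13) × 5 - 26
Parentheses first: 9 + 13 = 22
Multiply: 22 × 5 = 110
Subtract: 110 - 26 = 84
84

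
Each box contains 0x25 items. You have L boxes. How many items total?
Convert 0x25 (hexadecimal) → 2×16 + 5 = 37 (decimal)
Convert L (Roman numeral) → 50 (decimal)
Compute 37 × 50 = 1850
1850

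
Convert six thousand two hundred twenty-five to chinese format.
Convert six thousand two hundred twenty-five (English words) → 6×1000 + 2×100 + 25 = 6225 (decimal)
Convert 6225 (decimal) → 6225 = 6×1000 + 2×100 + 2×10 + 5 → 六千二百二十五 (Chinese numeral)
六千二百二十五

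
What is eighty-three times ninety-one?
Convert eighty-three (English words) → 83 (decimal)
Convert ninety-one (English words) → 91 (decimal)
Compute 83 × 91 = 7553
7553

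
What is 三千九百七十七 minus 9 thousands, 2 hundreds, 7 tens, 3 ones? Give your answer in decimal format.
Convert 三千九百七十七 (Chinese numeral) → 3×1000 + 9×100 + 7×10 + 7 = 3977 (decimal)
Convert 9 thousands, 2 hundreds, 7 tens, 3 ones (place-value notation) → 9×1000 + 2×100 + 7×10 + 3 = 9273 (decimal)
Compute 3977 - 9273 = -5296
-5296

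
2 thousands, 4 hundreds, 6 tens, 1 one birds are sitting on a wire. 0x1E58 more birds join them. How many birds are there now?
Convert 2 thousands, 4 hundreds, 6 tens, 1 one (place-value notation) → 2×1000 + 4×100 + 6×10 + 1 = 2461 (decimal)
Convert 0x1E58 (hexadecimal) → 1×4096 + 14×256 + 5×16 + 8 = 7768 (decimal)
Compute 2461 + 7768 = 10229
10229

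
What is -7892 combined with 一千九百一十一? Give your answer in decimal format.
Convert 一千九百一十一 (Chinese numeral) → 1×1000 + 9×100 + 1×10 + 1 = 1911 (decimal)
Compute -7892 + 1911 = -5981
-5981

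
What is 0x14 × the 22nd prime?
Convert 0x14 (hexadecimal) → 1×16 + 4 = 20 (decimal)
Convert the 22nd prime (prime index) → 79 (decimal)
Compute 20 × 79 = 1580
1580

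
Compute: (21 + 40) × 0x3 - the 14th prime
Convert 0x3 (hexadecimal) → 3 (decimal)
Convert the 14th prime (prime index) → 43 (decimal)
Expression in decimal: (21 + 40) × 3 - 43
Parentheses first: 21 + 40 = 61
Multiply: 61 × 3 = 183
Subtract: 183 - 43 = 140
140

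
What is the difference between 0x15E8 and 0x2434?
Convert 0x15E8 (hexadecimal) → 1×4096 + 5×256 + 14×16 + 8 = 5608 (decimal)
Convert 0x2434 (hexadecimal) → 2×4096 + 4×256 + 3×16 + 4 = 9268 (decimal)
Difference: |5608 - 9268| = 3660
3660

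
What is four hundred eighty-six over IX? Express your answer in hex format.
Convert four hundred eighty-six (English words) → 4×100 + 86 = 486 (decimal)
Convert IX (Roman numeral) → 9 (decimal)
Compute 486 ÷ 9 = 54
Convert 54 (decimal) → 54 = 3×16 + 6 → 0x36 (hexadecimal)
0x36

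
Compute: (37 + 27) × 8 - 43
Parentheses first: 37 + 27 = 64
Multiply: 64 × 8 = 512
Subtract: 512 - 43 = 469
469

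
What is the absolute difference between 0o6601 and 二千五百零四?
Convert 0o6601 (octal) → 6×512 + 6×64 + 1 = 3457 (decimal)
Convert 二千五百零四 (Chinese numeral) → 2×1000 + 5×100 + 4 = 2504 (decimal)
Compute |3457 - 2504| = 953
953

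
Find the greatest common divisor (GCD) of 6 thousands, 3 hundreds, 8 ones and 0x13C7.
Convert 6 thousands, 3 hundreds, 8 ones (place-value notation) → 6×1000 + 3×100 + 8 = 6308 (decimal)
Convert 0x13C7 (hexadecimal) → 1×4096 + 3×256 + 12×16 + 7 = 5063 (decimal)
Compute gcd(6308, 5063) = 83
83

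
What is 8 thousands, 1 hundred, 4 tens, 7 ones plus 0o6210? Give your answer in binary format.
Convert 8 thousands, 1 hundred, 4 tens, 7 ones (place-value notation) → 8×1000 + 1×100 + 4×10 + 7 = 8147 (decimal)
Convert 0o6210 (octal) → 6×512 + 2×64 + 1×8 = 3208 (decimal)
Compute 8147 + 3208 = 11355
Convert 11355 (decimal) → 11355 = 8192 + 2048 + 1024 + 64 + 16 + 8 + 2 + 1 → 0b10110001011011 (binary)
0b10110001011011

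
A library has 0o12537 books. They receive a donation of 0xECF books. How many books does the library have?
Convert 0o12537 (octal) → 1×4096 + 2×512 + 5×64 + 3×8 + 7 = 5471 (decimal)
Convert 0xECF (hexadecimal) → 14×256 + 12×16 + 15 = 3791 (decimal)
Compute 5471 + 3791 = 9262
9262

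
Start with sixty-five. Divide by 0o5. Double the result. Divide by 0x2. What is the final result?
Convert sixty-five (English words) → 65 (decimal)
Start: 65
Convert 0o5 (octal) → 5 (decimal)
65 ÷ 5 = 13
13 × 2 = 26
Convert 0x2 (hexadecimal) → 2 (decimal)
26 ÷ 2 = 13
13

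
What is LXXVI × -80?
Convert LXXVI (Roman numeral) → 50 + 10 + 10 + 5 + 1 = 76 (decimal)
Compute 76 × -80 = -6080
-6080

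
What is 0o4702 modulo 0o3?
Convert 0o4702 (octal) → 4×512 + 7×64 + 2 = 2498 (decimal)
Convert 0o3 (octal) → 3 (decimal)
Compute 2498 mod 3 = 2
2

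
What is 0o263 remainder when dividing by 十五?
Convert 0o263 (octal) → 2×64 + 6×8 + 3 = 179 (decimal)
Convert 十五 (Chinese numeral) → 1×10 + 5 = 15 (decimal)
Compute 179 mod 15 = 14
14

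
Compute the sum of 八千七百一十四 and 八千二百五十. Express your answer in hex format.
Convert 八千七百一十四 (Chinese numeral) → 8×1000 + 7×100 + 1×10 + 4 = 8714 (decimal)
Convert 八千二百五十 (Chinese numeral) → 8×1000 + 2×100 + 5×10 = 8250 (decimal)
Compute 8714 + 8250 = 16964
Convert 16964 (decimal) → 16964 = 4×4096 + 2×256 + 4×16 + 4 → 0x4244 (hexadecimal)
0x4244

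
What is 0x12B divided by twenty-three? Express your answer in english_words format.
Convert 0x12B (hexadecimal) → 1×256 + 2×16 + 11 = 299 (decimal)
Convert twenty-three (English words) → 23 (decimal)
Compute 299 ÷ 23 = 13
Convert 13 (decimal) → thirteen (English words)
thirteen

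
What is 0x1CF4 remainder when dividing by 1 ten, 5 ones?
Convert 0x1CF4 (hexadecimal) → 1×4096 + 12×256 + 15×16 + 4 = 7412 (decimal)
Convert 1 ten, 5 ones (place-value notation) → 1×10 + 5 = 15 (decimal)
Compute 7412 mod 15 = 2
2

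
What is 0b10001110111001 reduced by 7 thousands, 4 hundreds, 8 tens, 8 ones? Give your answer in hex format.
Convert 0b10001110111001 (binary) → 8192 + 512 + 256 + 128 + 32 + 16 + 8 + 1 = 9145 (decimal)
Convert 7 thousands, 4 hundreds, 8 tens, 8 ones (place-value notation) → 7×1000 + 4×100 + 8×10 + 8 = 7488 (decimal)
Compute 9145 - 7488 = 1657
Convert 1657 (decimal) → 1657 = 6×256 + 7×16 + 9 → 0x679 (hexadecimal)
0x679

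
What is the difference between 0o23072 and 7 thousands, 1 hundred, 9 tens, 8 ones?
Convert 0o23072 (octal) → 2×4096 + 3×512 + 7×8 + 2 = 9786 (decimal)
Convert 7 thousands, 1 hundred, 9 tens, 8 ones (place-value notation) → 7×1000 + 1×100 + 9×10 + 8 = 7198 (decimal)
Difference: |9786 - 7198| = 2588
2588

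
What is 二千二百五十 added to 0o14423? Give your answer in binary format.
Convert 二千二百五十 (Chinese numeral) → 2×1000 + 2×100 + 5×10 = 2250 (decimal)
Convert 0o14423 (octal) → 1×4096 + 4×512 + 4×64 + 2×8 + 3 = 6419 (decimal)
Compute 2250 + 6419 = 8669
Convert 8669 (decimal) → 8669 = 8192 + 256 + 128 + 64 + 16 + 8 + 4 + 1 → 0b10000111011101 (binary)
0b10000111011101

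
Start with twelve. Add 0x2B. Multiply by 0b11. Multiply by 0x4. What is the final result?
Convert twelve (English words) → 12 (decimal)
Start: 12
Convert 0x2B (hexadecimal) → 2×16 + 11 = 43 (decimal)
12 + 43 = 55
Convert 0b11 (binary) → 2 + 1 = 3 (decimal)
55 × 3 = 165
Convert 0x4 (hexadecimal) → 4 (decimal)
165 × 4 = 660
660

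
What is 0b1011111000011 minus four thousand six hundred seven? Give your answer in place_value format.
Convert 0b1011111000011 (binary) → 4096 + 1024 + 512 + 256 + 128 + 64 + 2 + 1 = 6083 (decimal)
Convert four thousand six hundred seven (English words) → 4×1000 + 6×100 + 7 = 4607 (decimal)
Compute 6083 - 4607 = 1476
Convert 1476 (decimal) → 1476 = 1×1000 + 4×100 + 7×10 + 6 → 1 thousand, 4 hundreds, 7 tens, 6 ones (place-value notation)
1 thousand, 4 hundreds, 7 tens, 6 ones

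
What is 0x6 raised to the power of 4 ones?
Convert 0x6 (hexadecimal) → 6 (decimal)
Convert 4 ones (place-value notation) → 4 (decimal)
Compute 6 ^ 4 = 1296
1296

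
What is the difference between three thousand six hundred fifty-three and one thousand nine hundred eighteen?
Convert three thousand six hundred fifty-three (English words) → 3×1000 + 6×100 + 53 = 3653 (decimal)
Convert one thousand nine hundred eighteen (English words) → 1×1000 + 9×100 + 18 = 1918 (decimal)
Difference: |3653 - 1918| = 1735
1735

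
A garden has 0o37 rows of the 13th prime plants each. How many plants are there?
Convert the 13th prime (prime index) → 41 (decimal)
Convert 0o37 (octal) → 3×8 + 7 = 31 (decimal)
Compute 41 × 31 = 1271
1271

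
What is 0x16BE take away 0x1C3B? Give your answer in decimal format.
Convert 0x16BE (hexadecimal) → 1×4096 + 6×256 + 11×16 + 14 = 5822 (decimal)
Convert 0x1C3B (hexadecimal) → 1×4096 + 12×256 + 3×16 + 11 = 7227 (decimal)
Compute 5822 - 7227 = -1405
-1405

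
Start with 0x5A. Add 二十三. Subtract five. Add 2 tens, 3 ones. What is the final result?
Convert 0x5A (hexadecimal) → 5×16 + 10 = 90 (decimal)
Start: 90
Convert 二十三 (Chinese numeral) → 2×10 + 3 = 23 (decimal)
90 + 23 = 113
Convert five (English words) → 5 (decimal)
113 - 5 = 108
Convert 2 tens, 3 ones (place-value notation) → 2×10 + 3 = 23 (decimal)
108 + 23 = 131
131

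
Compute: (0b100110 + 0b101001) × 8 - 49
Convert 0b100110 (binary) → 32 + 4 + 2 = 38 (decimal)
Convert 0b101001 (binary) → 32 + 8 + 1 = 41 (decimal)
Expression in decimal: (38 + 41) × 8 - 49
Parentheses first: 38 + 41 = 79
Multiply: 79 × 8 = 632
Subtract: 632 - 49 = 583
583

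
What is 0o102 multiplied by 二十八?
Convert 0o102 (octal) → 1×64 + 2 = 66 (decimal)
Convert 二十八 (Chinese numeral) → 2×10 + 8 = 28 (decimal)
Compute 66 × 28 = 1848
1848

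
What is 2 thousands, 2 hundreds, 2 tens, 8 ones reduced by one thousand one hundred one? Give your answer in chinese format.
Convert 2 thousands, 2 hundreds, 2 tens, 8 ones (place-value notation) → 2×1000 + 2×100 + 2×10 + 8 = 2228 (decimal)
Convert one thousand one hundred one (English words) → 1×1000 + 1×100 + 1 = 1101 (decimal)
Compute 2228 - 1101 = 1127
Convert 1127 (decimal) → 1127 = 1×1000 + 1×100 + 2×10 + 7 → 一千一百二十七 (Chinese numeral)
一千一百二十七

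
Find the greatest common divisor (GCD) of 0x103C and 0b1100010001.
Convert 0x103C (hexadecimal) → 1×4096 + 3×16 + 12 = 4156 (decimal)
Convert 0b1100010001 (binary) → 512 + 256 + 16 + 1 = 785 (decimal)
Compute gcd(4156, 785) = 1
1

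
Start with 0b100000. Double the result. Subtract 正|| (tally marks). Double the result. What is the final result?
Convert 0b100000 (binary) → 32 (decimal)
Start: 32
32 × 2 = 64
Convert 正|| (tally marks) → 5 + 2 = 7 (decimal)
64 - 7 = 57
57 × 2 = 114
114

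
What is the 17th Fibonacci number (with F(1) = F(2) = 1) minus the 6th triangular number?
The 17th Fibonacci number (with F(1) = F(2) = 1) = 1597
Convert the 6th triangular number (triangular index) → 6×7/2 = 21 (decimal)
Compute 1597 - 21 = 1576
1576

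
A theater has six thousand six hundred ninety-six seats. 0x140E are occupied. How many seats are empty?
Convert six thousand six hundred ninety-six (English words) → 6×1000 + 6×100 + 96 = 6696 (decimal)
Convert 0x140E (hexadecimal) → 1×4096 + 4×256 + 14 = 5134 (decimal)
Compute 6696 - 5134 = 1562
1562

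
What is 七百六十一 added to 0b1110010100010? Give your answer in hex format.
Convert 七百六十一 (Chinese numeral) → 7×100 + 6×10 + 1 = 761 (decimal)
Convert 0b1110010100010 (binary) → 4096 + 2048 + 1024 + 128 + 32 + 2 = 7330 (decimal)
Compute 761 + 7330 = 8091
Convert 8091 (decimal) → 8091 = 1×4096 + 15×256 + 9×16 + 11 → 0x1F9B (hexadecimal)
0x1F9B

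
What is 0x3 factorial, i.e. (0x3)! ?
Convert 0x3 (hexadecimal) → 3 (decimal)
Compute 3! = 6
6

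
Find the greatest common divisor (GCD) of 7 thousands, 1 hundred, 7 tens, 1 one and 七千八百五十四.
Convert 7 thousands, 1 hundred, 7 tens, 1 one (place-value notation) → 7×1000 + 1×100 + 7×10 + 1 = 7171 (decimal)
Convert 七千八百五十四 (Chinese numeral) → 7×1000 + 8×100 + 5×10 + 4 = 7854 (decimal)
Compute gcd(7171, 7854) = 1
1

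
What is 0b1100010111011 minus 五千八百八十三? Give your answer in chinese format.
Convert 0b1100010111011 (binary) → 4096 + 2048 + 128 + 32 + 16 + 8 + 2 + 1 = 6331 (decimal)
Convert 五千八百八十三 (Chinese numeral) → 5×1000 + 8×100 + 8×10 + 3 = 5883 (decimal)
Compute 6331 - 5883 = 448
Convert 448 (decimal) → 448 = 4×100 + 4×10 + 8 → 四百四十八 (Chinese numeral)
四百四十八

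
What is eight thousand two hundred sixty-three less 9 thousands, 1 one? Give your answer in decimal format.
Convert eight thousand two hundred sixty-three (English words) → 8×1000 + 2×100 + 63 = 8263 (decimal)
Convert 9 thousands, 1 one (place-value notation) → 9×1000 + 1 = 9001 (decimal)
Compute 8263 - 9001 = -738
-738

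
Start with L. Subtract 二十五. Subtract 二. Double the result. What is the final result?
Convert L (Roman numeral) → 50 (decimal)
Start: 50
Convert 二十五 (Chinese numeral) → 2×10 + 5 = 25 (decimal)
50 - 25 = 25
Convert 二 (Chinese numeral) → 2 (decimal)
25 - 2 = 23
23 × 2 = 46
46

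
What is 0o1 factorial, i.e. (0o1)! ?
Convert 0o1 (octal) → 1 (decimal)
Compute 1! = 1
1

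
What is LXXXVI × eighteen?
Convert LXXXVI (Roman numeral) → 50 + 10 + 10 + 10 + 5 + 1 = 86 (decimal)
Convert eighteen (English words) → 18 (decimal)
Compute 86 × 18 = 1548
1548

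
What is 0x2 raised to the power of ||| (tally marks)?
Convert 0x2 (hexadecimal) → 2 (decimal)
Convert ||| (tally marks) → 3 (decimal)
Compute 2 ^ 3 = 8
8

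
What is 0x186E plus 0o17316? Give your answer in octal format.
Convert 0x186E (hexadecimal) → 1×4096 + 8×256 + 6×16 + 14 = 6254 (decimal)
Convert 0o17316 (octal) → 1×4096 + 7×512 + 3×64 + 1×8 + 6 = 7886 (decimal)
Compute 6254 + 7886 = 14140
Convert 14140 (decimal) → 14140 = 3×4096 + 3×512 + 4×64 + 7×8 + 4 → 0o33474 (octal)
0o33474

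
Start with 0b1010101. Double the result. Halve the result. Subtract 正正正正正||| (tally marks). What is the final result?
Convert 0b1010101 (binary) → 64 + 16 + 4 + 1 = 85 (decimal)
Start: 85
85 × 2 = 170
170 ÷ 2 = 85
Convert 正正正正正||| (tally marks) → 5 + 5 + 5 + 5 + 5 + 3 = 28 (decimal)
85 - 28 = 57
57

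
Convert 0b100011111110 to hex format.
Convert 0b100011111110 (binary) → 2048 + 128 + 64 + 32 + 16 + 8 + 4 + 2 = 2302 (decimal)
Convert 2302 (decimal) → 2302 = 8×256 + 15×16 + 14 → 0x8FE (hexadecimal)
0x8FE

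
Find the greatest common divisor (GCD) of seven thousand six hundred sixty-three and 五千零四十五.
Convert seven thousand six hundred sixty-three (English words) → 7×1000 + 6×100 + 63 = 7663 (decimal)
Convert 五千零四十五 (Chinese numeral) → 5×1000 + 4×10 + 5 = 5045 (decimal)
Compute gcd(7663, 5045) = 1
1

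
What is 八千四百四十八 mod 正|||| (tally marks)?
Convert 八千四百四十八 (Chinese numeral) → 8×1000 + 4×100 + 4×10 + 8 = 8448 (decimal)
Convert 正|||| (tally marks) → 5 + 4 = 9 (decimal)
Compute 8448 mod 9 = 6
6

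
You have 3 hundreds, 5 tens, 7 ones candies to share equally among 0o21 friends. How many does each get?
Convert 3 hundreds, 5 tens, 7 ones (place-value notation) → 3×100 + 5×10 + 7 = 357 (decimal)
Convert 0o21 (octal) → 2×8 + 1 = 17 (decimal)
Compute 357 ÷ 17 = 21
21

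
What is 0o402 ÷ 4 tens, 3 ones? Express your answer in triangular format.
Convert 0o402 (octal) → 4×64 + 2 = 258 (decimal)
Convert 4 tens, 3 ones (place-value notation) → 4×10 + 3 = 43 (decimal)
Compute 258 ÷ 43 = 6
Convert 6 (decimal) → 6 = 3×4/2 → the 3rd triangular number (triangular index)
the 3rd triangular number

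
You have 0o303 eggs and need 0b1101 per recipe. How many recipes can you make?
Convert 0o303 (octal) → 3×64 + 3 = 195 (decimal)
Convert 0b1101 (binary) → 8 + 4 + 1 = 13 (decimal)
Compute 195 ÷ 13 = 15
15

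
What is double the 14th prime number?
The 14th prime number = 43
Compute 43 × 2 = 86
86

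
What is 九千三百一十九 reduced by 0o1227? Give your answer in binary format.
Convert 九千三百一十九 (Chinese numeral) → 9×1000 + 3×100 + 1×10 + 9 = 9319 (decimal)
Convert 0o1227 (octal) → 1×512 + 2×64 + 2×8 + 7 = 663 (decimal)
Compute 9319 - 663 = 8656
Convert 8656 (decimal) → 8656 = 8192 + 256 + 128 + 64 + 16 → 0b10000111010000 (binary)
0b10000111010000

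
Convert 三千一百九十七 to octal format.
Convert 三千一百九十七 (Chinese numeral) → 3×1000 + 1×100 + 9×10 + 7 = 3197 (decimal)
Convert 3197 (decimal) → 3197 = 6×512 + 1×64 + 7×8 + 5 → 0o6175 (octal)
0o6175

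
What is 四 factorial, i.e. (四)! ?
Convert 四 (Chinese numeral) → 4 (decimal)
Compute 4! = 24
24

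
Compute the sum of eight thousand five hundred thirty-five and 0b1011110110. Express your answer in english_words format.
Convert eight thousand five hundred thirty-five (English words) → 8×1000 + 5×100 + 35 = 8535 (decimal)
Convert 0b1011110110 (binary) → 512 + 128 + 64 + 32 + 16 + 4 + 2 = 758 (decimal)
Compute 8535 + 758 = 9293
Convert 9293 (decimal) → 9293 = 9×1000 + 2×100 + 93 → nine thousand two hundred ninety-three (English words)
nine thousand two hundred ninety-three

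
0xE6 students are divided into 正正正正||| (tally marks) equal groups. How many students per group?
Convert 0xE6 (hexadecimal) → 14×16 + 6 = 230 (decimal)
Convert 正正正正||| (tally marks) → 5 + 5 + 5 + 5 + 3 = 23 (decimal)
Compute 230 ÷ 23 = 10
10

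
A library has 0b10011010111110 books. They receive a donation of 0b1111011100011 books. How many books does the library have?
Convert 0b10011010111110 (binary) → 8192 + 1024 + 512 + 128 + 32 + 16 + 8 + 4 + 2 = 9918 (decimal)
Convert 0b1111011100011 (binary) → 4096 + 2048 + 1024 + 512 + 128 + 64 + 32 + 2 + 1 = 7907 (decimal)
Compute 9918 + 7907 = 17825
17825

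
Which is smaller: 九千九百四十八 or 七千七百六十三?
Convert 九千九百四十八 (Chinese numeral) → 9×1000 + 9×100 + 4×10 + 8 = 9948 (decimal)
Convert 七千七百六十三 (Chinese numeral) → 7×1000 + 7×100 + 6×10 + 3 = 7763 (decimal)
Compare 9948 vs 7763: smaller = 7763
7763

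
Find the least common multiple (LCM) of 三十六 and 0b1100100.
Convert 三十六 (Chinese numeral) → 3×10 + 6 = 36 (decimal)
Convert 0b1100100 (binary) → 64 + 32 + 4 = 100 (decimal)
Compute lcm(36, 100) = 900
900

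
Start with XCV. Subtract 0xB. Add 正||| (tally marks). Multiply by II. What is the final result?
Convert XCV (Roman numeral) → 90 + 5 = 95 (decimal)
Start: 95
Convert 0xB (hexadecimal) → 11 (decimal)
95 - 11 = 84
Convert 正||| (tally marks) → 5 + 3 = 8 (decimal)
84 + 8 = 92
Convert II (Roman numeral) → 1 + 1 = 2 (decimal)
92 × 2 = 184
184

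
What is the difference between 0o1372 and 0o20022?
Convert 0o1372 (octal) → 1×512 + 3×64 + 7×8 + 2 = 762 (decimal)
Convert 0o20022 (octal) → 2×4096 + 2×8 + 2 = 8210 (decimal)
Difference: |762 - 8210| = 7448
7448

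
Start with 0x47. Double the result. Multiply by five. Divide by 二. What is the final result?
Convert 0x47 (hexadecimal) → 4×16 + 7 = 71 (decimal)
Start: 71
71 × 2 = 142
Convert five (English words) → 5 (decimal)
142 × 5 = 710
Convert 二 (Chinese numeral) → 2 (decimal)
710 ÷ 2 = 355
355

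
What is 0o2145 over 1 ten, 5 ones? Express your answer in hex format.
Convert 0o2145 (octal) → 2×512 + 1×64 + 4×8 + 5 = 1125 (decimal)
Convert 1 ten, 5 ones (place-value notation) → 1×10 + 5 = 15 (decimal)
Compute 1125 ÷ 15 = 75
Convert 75 (decimal) → 75 = 4×16 + 11 → 0x4B (hexadecimal)
0x4B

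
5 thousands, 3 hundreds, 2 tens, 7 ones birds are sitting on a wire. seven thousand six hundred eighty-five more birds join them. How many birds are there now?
Convert 5 thousands, 3 hundreds, 2 tens, 7 ones (place-value notation) → 5×1000 + 3×100 + 2×10 + 7 = 5327 (decimal)
Convert seven thousand six hundred eighty-five (English words) → 7×1000 + 6×100 + 85 = 7685 (decimal)
Compute 5327 + 7685 = 13012
13012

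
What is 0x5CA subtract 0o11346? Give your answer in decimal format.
Convert 0x5CA (hexadecimal) → 5×256 + 12×16 + 10 = 1482 (decimal)
Convert 0o11346 (octal) → 1×4096 + 1×512 + 3×64 + 4×8 + 6 = 4838 (decimal)
Compute 1482 - 4838 = -3356
-3356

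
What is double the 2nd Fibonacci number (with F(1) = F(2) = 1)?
The 2nd Fibonacci number (with F(1) = F(2) = 1) = 1
Compute 1 × 2 = 2
2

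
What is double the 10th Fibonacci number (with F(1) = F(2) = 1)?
The 10th Fibonacci number (with F(1) = F(2) = 1): 1, 1, 2, 3, 5, 8, 13, 21, 34, 55 → 55
Compute 55 × 2 = 110
110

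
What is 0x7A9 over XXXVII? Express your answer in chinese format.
Convert 0x7A9 (hexadecimal) → 7×256 + 10×16 + 9 = 1961 (decimal)
Convert XXXVII (Roman numeral) → 10 + 10 + 10 + 5 + 1 + 1 = 37 (decimal)
Compute 1961 ÷ 37 = 53
Convert 53 (decimal) → 53 = 5×10 + 3 → 五十三 (Chinese numeral)
五十三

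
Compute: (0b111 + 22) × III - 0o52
Convert 0b111 (binary) → 4 + 2 + 1 = 7 (decimal)
Convert III (Roman numeral) → 1 + 1 + 1 = 3 (decimal)
Convert 0o52 (octal) → 5×8 + 2 = 42 (decimal)
Expression in decimal: (7 + 22) × 3 - 42
Parentheses first: 7 + 22 = 29
Multiply: 29 × 3 = 87
Subtract: 87 - 42 = 45
45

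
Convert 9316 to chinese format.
Convert 9316 (decimal) → 9316 = 9×1000 + 3×100 + 1×10 + 6 → 九千三百一十六 (Chinese numeral)
九千三百一十六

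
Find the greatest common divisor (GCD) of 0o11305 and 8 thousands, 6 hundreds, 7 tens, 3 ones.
Convert 0o11305 (octal) → 1×4096 + 1×512 + 3×64 + 5 = 4805 (decimal)
Convert 8 thousands, 6 hundreds, 7 tens, 3 ones (place-value notation) → 8×1000 + 6×100 + 7×10 + 3 = 8673 (decimal)
Compute gcd(4805, 8673) = 1
1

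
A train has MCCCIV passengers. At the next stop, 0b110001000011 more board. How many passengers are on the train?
Convert MCCCIV (Roman numeral) → 1000 + 100 + 100 + 100 + 4 = 1304 (decimal)
Convert 0b110001000011 (binary) → 2048 + 1024 + 64 + 2 + 1 = 3139 (decimal)
Compute 1304 + 3139 = 4443
4443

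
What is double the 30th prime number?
The 30th prime number = 113
Compute 113 × 2 = 226
226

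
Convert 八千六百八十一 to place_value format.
Convert 八千六百八十一 (Chinese numeral) → 8×1000 + 6×100 + 8×10 + 1 = 8681 (decimal)
Convert 8681 (decimal) → 8681 = 8×1000 + 6×100 + 8×10 + 1 → 8 thousands, 6 hundreds, 8 tens, 1 one (place-value notation)
8 thousands, 6 hundreds, 8 tens, 1 one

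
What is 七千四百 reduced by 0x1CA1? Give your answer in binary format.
Convert 七千四百 (Chinese numeral) → 7×1000 + 4×100 = 7400 (decimal)
Convert 0x1CA1 (hexadecimal) → 1×4096 + 12×256 + 10×16 + 1 = 7329 (decimal)
Compute 7400 - 7329 = 71
Convert 71 (decimal) → 71 = 64 + 4 + 2 + 1 → 0b1000111 (binary)
0b1000111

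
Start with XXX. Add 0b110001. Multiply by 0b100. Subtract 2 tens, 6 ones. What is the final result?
Convert XXX (Roman numeral) → 10 + 10 + 10 = 30 (decimal)
Start: 30
Convert 0b110001 (binary) → 32 + 16 + 1 = 49 (decimal)
30 + 49 = 79
Convert 0b100 (binary) → 4 (decimal)
79 × 4 = 316
Convert 2 tens, 6 ones (place-value notation) → 2×10 + 6 = 26 (decimal)
316 - 26 = 290
290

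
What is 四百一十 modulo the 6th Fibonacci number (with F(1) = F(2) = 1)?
Convert 四百一十 (Chinese numeral) → 4×100 + 1×10 = 410 (decimal)
Convert the 6th Fibonacci number (with F(1) = F(2) = 1) (Fibonacci index) → 1, 1, 2, 3, 5, 8 → 8 (decimal)
Compute 410 mod 8 = 2
2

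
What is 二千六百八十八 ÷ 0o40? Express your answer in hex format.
Convert 二千六百八十八 (Chinese numeral) → 2×1000 + 6×100 + 8×10 + 8 = 2688 (decimal)
Convert 0o40 (octal) → 4×8 = 32 (decimal)
Compute 2688 ÷ 32 = 84
Convert 84 (decimal) → 84 = 5×16 + 4 → 0x54 (hexadecimal)
0x54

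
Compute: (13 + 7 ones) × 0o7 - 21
Convert 7 ones (place-value notation) → 7 (decimal)
Convert 0o7 (octal) → 7 (decimal)
Expression in decimal: (13 + 7) × 7 - 21
Parentheses first: 13 + 7 = 20
Multiply: 20 × 7 = 140
Subtract: 140 - 21 = 119
119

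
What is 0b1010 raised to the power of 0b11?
Convert 0b1010 (binary) → 8 + 2 = 10 (decimal)
Convert 0b11 (binary) → 2 + 1 = 3 (decimal)
Compute 10 ^ 3 = 1000
1000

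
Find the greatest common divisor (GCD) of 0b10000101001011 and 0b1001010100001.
Convert 0b10000101001011 (binary) → 8192 + 256 + 64 + 8 + 2 + 1 = 8523 (decimal)
Convert 0b1001010100001 (binary) → 4096 + 512 + 128 + 32 + 1 = 4769 (decimal)
Compute gcd(8523, 4769) = 1
1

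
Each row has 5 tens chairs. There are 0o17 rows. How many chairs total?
Convert 5 tens (place-value notation) → 5×10 = 50 (decimal)
Convert 0o17 (octal) → 1×8 + 7 = 15 (decimal)
Compute 50 × 15 = 750
750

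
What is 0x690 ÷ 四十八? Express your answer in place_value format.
Convert 0x690 (hexadecimal) → 6×256 + 9×16 = 1680 (decimal)
Convert 四十八 (Chinese numeral) → 4×10 + 8 = 48 (decimal)
Compute 1680 ÷ 48 = 35
Convert 35 (decimal) → 35 = 3×10 + 5 → 3 tens, 5 ones (place-value notation)
3 tens, 5 ones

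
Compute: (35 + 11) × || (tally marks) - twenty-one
Convert || (tally marks) → 2 (decimal)
Convert twenty-one (English words) → 21 (decimal)
Expression in decimal: (35 + 11) × 2 - 21
Parentheses first: 35 + 11 = 46
Multiply: 46 × 2 = 92
Subtract: 92 - 21 = 71
71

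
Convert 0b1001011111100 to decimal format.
Convert 0b1001011111100 (binary) → 4096 + 512 + 128 + 64 + 32 + 16 + 8 + 4 = 4860 (decimal)
4860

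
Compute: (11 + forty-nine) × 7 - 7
Convert forty-nine (English words) → 49 (decimal)
Expression in decimal: (11 + 49) × 7 - 7
Parentheses first: 11 + 49 = 60
Multiply: 60 × 7 = 420
Subtract: 420 - 7 = 413
413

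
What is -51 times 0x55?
Convert 0x55 (hexadecimal) → 5×16 + 5 = 85 (decimal)
Compute -51 × 85 = -4335
-4335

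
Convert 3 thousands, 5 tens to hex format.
Convert 3 thousands, 5 tens (place-value notation) → 3×1000 + 5×10 = 3050 (decimal)
Convert 3050 (decimal) → 3050 = 11×256 + 14×16 + 10 → 0xBEA (hexadecimal)
0xBEA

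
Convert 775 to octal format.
Convert 775 (decimal) → 775 = 1×512 + 4×64 + 7 → 0o1407 (octal)
0o1407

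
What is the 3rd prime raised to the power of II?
Convert the 3rd prime (prime index) → 5 (decimal)
Convert II (Roman numeral) → 1 + 1 = 2 (decimal)
Compute 5 ^ 2 = 25
25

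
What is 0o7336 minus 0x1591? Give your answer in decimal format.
Convert 0o7336 (octal) → 7×512 + 3×64 + 3×8 + 6 = 3806 (decimal)
Convert 0x1591 (hexadecimal) → 1×4096 + 5×256 + 9×16 + 1 = 5521 (decimal)
Compute 3806 - 5521 = -1715
-1715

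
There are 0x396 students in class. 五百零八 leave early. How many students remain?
Convert 0x396 (hexadecimal) → 3×256 + 9×16 + 6 = 918 (decimal)
Convert 五百零八 (Chinese numeral) → 5×100 + 8 = 508 (decimal)
Compute 918 - 508 = 410
410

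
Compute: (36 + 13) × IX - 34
Convert IX (Roman numeral) → 9 (decimal)
Expression in decimal: (36 + 13) × 9 - 34
Parentheses first: 36 + 13 = 49
Multiply: 49 × 9 = 441
Subtract: 441 - 34 = 407
407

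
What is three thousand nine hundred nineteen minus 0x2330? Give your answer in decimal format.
Convert three thousand nine hundred nineteen (English words) → 3×1000 + 9×100 + 19 = 3919 (decimal)
Convert 0x2330 (hexadecimal) → 2×4096 + 3×256 + 3×16 = 9008 (decimal)
Compute 3919 - 9008 = -5089
-5089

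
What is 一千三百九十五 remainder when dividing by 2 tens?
Convert 一千三百九十五 (Chinese numeral) → 1×1000 + 3×100 + 9×10 + 5 = 1395 (decimal)
Convert 2 tens (place-value notation) → 2×10 = 20 (decimal)
Compute 1395 mod 20 = 15
15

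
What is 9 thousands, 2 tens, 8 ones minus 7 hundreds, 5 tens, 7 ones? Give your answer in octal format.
Convert 9 thousands, 2 tens, 8 ones (place-value notation) → 9×1000 + 2×10 + 8 = 9028 (decimal)
Convert 7 hundreds, 5 tens, 7 ones (place-value notation) → 7×100 + 5×10 + 7 = 757 (decimal)
Compute 9028 - 757 = 8271
Convert 8271 (decimal) → 8271 = 2×4096 + 1×64 + 1×8 + 7 → 0o20117 (octal)
0o20117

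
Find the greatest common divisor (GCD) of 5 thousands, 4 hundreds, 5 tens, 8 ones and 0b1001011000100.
Convert 5 thousands, 4 hundreds, 5 tens, 8 ones (place-value notation) → 5×1000 + 4×100 + 5×10 + 8 = 5458 (decimal)
Convert 0b1001011000100 (binary) → 4096 + 512 + 128 + 64 + 4 = 4804 (decimal)
Compute gcd(5458, 4804) = 2
2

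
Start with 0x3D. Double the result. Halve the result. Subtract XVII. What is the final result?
Convert 0x3D (hexadecimal) → 3×16 + 13 = 61 (decimal)
Start: 61
61 × 2 = 122
122 ÷ 2 = 61
Convert XVII (Roman numeral) → 10 + 5 + 1 + 1 = 17 (decimal)
61 - 17 = 44
44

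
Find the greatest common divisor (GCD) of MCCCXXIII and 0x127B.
Convert MCCCXXIII (Roman numeral) → 1000 + 100 + 100 + 100 + 10 + 10 + 1 + 1 + 1 = 1323 (decimal)
Convert 0x127B (hexadecimal) → 1×4096 + 2×256 + 7×16 + 11 = 4731 (decimal)
Compute gcd(1323, 4731) = 3
3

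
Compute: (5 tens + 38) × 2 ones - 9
Convert 5 tens (place-value notation) → 5×10 = 50 (decimal)
Convert 2 ones (place-value notation) → 2 (decimal)
Expression in decimal: (50 + 38) × 2 - 9
Parentheses first: 50 + 38 = 88
Multiply: 88 × 2 = 176
Subtract: 176 - 9 = 167
167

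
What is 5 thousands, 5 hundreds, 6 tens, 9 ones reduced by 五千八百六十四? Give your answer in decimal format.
Convert 5 thousands, 5 hundreds, 6 tens, 9 ones (place-value notation) → 5×1000 + 5×100 + 6×10 + 9 = 5569 (decimal)
Convert 五千八百六十四 (Chinese numeral) → 5×1000 + 8×100 + 6×10 + 4 = 5864 (decimal)
Compute 5569 - 5864 = -295
-295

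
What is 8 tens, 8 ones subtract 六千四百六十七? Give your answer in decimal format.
Convert 8 tens, 8 ones (place-value notation) → 8×10 + 8 = 88 (decimal)
Convert 六千四百六十七 (Chinese numeral) → 6×1000 + 4×100 + 6×10 + 7 = 6467 (decimal)
Compute 88 - 6467 = -6379
-6379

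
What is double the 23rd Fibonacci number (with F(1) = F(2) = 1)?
The 23rd Fibonacci number (with F(1) = F(2) = 1) = 28657
Compute 28657 × 2 = 57314
57314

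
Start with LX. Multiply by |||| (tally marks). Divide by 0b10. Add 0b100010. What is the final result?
Convert LX (Roman numeral) → 50 + 10 = 60 (decimal)
Start: 60
Convert |||| (tally marks) → 4 (decimal)
60 × 4 = 240
Convert 0b10 (binary) → 2 (decimal)
240 ÷ 2 = 120
Convert 0b100010 (binary) → 32 + 2 = 34 (decimal)
120 + 34 = 154
154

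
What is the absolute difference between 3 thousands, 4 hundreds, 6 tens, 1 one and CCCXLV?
Convert 3 thousands, 4 hundreds, 6 tens, 1 one (place-value notation) → 3×1000 + 4×100 + 6×10 + 1 = 3461 (decimal)
Convert CCCXLV (Roman numeral) → 100 + 100 + 100 + 40 + 5 = 345 (decimal)
Compute |3461 - 345| = 3116
3116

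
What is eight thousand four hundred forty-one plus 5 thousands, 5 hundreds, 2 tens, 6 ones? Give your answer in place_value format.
Convert eight thousand four hundred forty-one (English words) → 8×1000 + 4×100 + 41 = 8441 (decimal)
Convert 5 thousands, 5 hundreds, 2 tens, 6 ones (place-value notation) → 5×1000 + 5×100 + 2×10 + 6 = 5526 (decimal)
Compute 8441 + 5526 = 13967
Convert 13967 (decimal) → 13967 = 13×1000 + 9×100 + 6×10 + 7 → 13 thousands, 9 hundreds, 6 tens, 7 ones (place-value notation)
13 thousands, 9 hundreds, 6 tens, 7 ones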